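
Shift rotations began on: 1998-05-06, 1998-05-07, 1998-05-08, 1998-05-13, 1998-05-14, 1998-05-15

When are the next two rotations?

Every event lands on a Wednesday or Thursday or Friday (gaps cycle 1, 1, 5, 1, 1).
So the schedule is: every Wednesday, Thursday and Friday.
Next Wednesday: 1998-05-20.
Next Thursday: 1998-05-21.

1998-05-20, 1998-05-21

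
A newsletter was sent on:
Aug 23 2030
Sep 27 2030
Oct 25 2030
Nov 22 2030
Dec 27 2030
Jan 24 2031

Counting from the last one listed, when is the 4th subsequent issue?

May 23 2031

These are Fridays at 28- or 35-day spacing (35, 28, 28, 35, 28).
The pattern: 4th Friday of the month.
4th Friday of February 2031: Feb 28 2031.
March 2031 — 4th Friday is Mar 28 2031.
4th Friday of April 2031: Apr 25 2031.
4th Friday of May 2031: May 23 2031.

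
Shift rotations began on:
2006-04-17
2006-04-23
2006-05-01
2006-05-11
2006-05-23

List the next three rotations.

Intervals are 6, 8, 10, 12 days — an arithmetic progression with common difference 2.
Next gap: 14 days. 2006-05-23 + 14 days = 2006-06-06.
Next gap: 16 days. 2006-06-06 + 16 days = 2006-06-22.
Next gap: 18 days. 2006-06-22 + 18 days = 2006-07-10.

2006-06-06, 2006-06-22, 2006-07-10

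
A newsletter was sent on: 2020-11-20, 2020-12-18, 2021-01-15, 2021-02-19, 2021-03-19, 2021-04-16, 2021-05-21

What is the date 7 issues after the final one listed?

2021-12-17

Gaps: 28, 28, 35, 28, 28, 35 days — a mix of 28 and 35. Every date is a Friday.
Each is the 3rd Friday of its month.
June 2021 — 3rd Friday is 2021-06-18.
July 2021 — 3rd Friday is 2021-07-16.
August 2021 — 3rd Friday is 2021-08-20.
3rd Friday of September 2021: 2021-09-17.
3rd Friday of October 2021: 2021-10-15.
3rd Friday of November 2021: 2021-11-19.
3rd Friday of December 2021: 2021-12-17.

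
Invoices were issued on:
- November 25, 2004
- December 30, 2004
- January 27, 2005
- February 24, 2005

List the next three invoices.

March 31, 2005; April 28, 2005; May 26, 2005

All Thursdays; the gaps (35, 28, 28) vary with month length.
This is the last Thursday of each month.
March 2005 ends with Thursday March 31, 2005.
April 2005 ends with Thursday April 28, 2005.
May 2005 ends with Thursday May 26, 2005.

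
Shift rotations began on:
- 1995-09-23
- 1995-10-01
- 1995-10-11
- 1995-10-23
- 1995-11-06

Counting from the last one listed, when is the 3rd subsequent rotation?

The spacing grows by 2 each time: 8, 10, 12, 14 days.
Next gap: 16 days. 1995-11-06 + 16 days = 1995-11-22.
Next gap: 18 days. 1995-11-22 + 18 days = 1995-12-10.
Next gap: 20 days. 1995-12-10 + 20 days = 1995-12-30.

1995-12-30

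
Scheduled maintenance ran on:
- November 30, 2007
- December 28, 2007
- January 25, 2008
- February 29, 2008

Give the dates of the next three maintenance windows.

These are Fridays with 28, 28, 35-day gaps.
Each is the final Friday of its month — November 30, 2007 is past the 28th, so '4th Friday' doesn't fit.
March 2008 ends with Friday March 28, 2008.
Last Friday of April 2008: April 25, 2008.
Last Friday of May 2008: May 30, 2008.

March 28, 2008; April 25, 2008; May 30, 2008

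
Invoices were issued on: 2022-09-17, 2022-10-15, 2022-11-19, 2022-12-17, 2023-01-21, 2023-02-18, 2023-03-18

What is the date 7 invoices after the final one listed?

2023-10-21

Gaps: 28, 35, 28, 35, 28, 28 days — a mix of 28 and 35. Every date is a Saturday.
Each is the 3rd Saturday of its month.
3rd Saturday of April 2023: 2023-04-15.
3rd Saturday of May 2023: 2023-05-20.
June 2023 — 3rd Saturday is 2023-06-17.
3rd Saturday of July 2023: 2023-07-15.
3rd Saturday of August 2023: 2023-08-19.
September 2023 — 3rd Saturday is 2023-09-16.
October 2023 — 3rd Saturday is 2023-10-21.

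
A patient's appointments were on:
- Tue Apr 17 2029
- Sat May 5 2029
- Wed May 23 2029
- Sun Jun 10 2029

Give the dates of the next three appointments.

Thu Jun 28 2029, Mon Jul 16 2029, Fri Aug 3 2029

Every event comes 18 days after the last (18, 18, 18).
Sun Jun 10 2029 + 18 days = Thu Jun 28 2029.
Thu Jun 28 2029 + 18 days = Mon Jul 16 2029.
Mon Jul 16 2029 + 18 days = Fri Aug 3 2029.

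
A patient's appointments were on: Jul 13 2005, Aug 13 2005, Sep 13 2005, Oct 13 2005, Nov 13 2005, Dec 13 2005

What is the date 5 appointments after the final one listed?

May 13 2006

Gaps: 31, 31, 30, 31, 30 days — not constant. Every event is on the 13th of the month.
Pattern: the 13th of each month.
Next: January 2006 → Jan 13 2006.
February 2006: Feb 13 2006.
March 2006: Mar 13 2006.
Next: April 2006 → Apr 13 2006.
Next: May 2006 → May 13 2006.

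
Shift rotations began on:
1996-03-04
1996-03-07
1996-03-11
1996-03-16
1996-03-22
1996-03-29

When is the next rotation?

The spacing grows by 1 each time: 3, 4, 5, 6, 7 days.
Next gap: 8 days. 1996-03-29 + 8 days = 1996-04-06.

1996-04-06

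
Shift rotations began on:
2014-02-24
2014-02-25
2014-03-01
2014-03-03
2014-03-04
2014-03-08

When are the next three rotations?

2014-03-10, 2014-03-11, 2014-03-15

Gaps: 1, 4, 2, 1, 4 days — not constant, but cyclic with period 3.
The events fall on every Monday, Tuesday and Saturday.
The following Monday is 2014-03-10.
The following Tuesday is 2014-03-11.
Next Saturday: 2014-03-15.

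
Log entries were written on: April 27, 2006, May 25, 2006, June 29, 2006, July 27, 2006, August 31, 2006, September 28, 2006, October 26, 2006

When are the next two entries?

All Thursdays; the gaps (28, 35, 28, 35, 28, 28) vary with month length.
This is the last Thursday of each month.
Last Thursday of November 2006: November 30, 2006.
December 2006 ends with Thursday December 28, 2006.

November 30, 2006; December 28, 2006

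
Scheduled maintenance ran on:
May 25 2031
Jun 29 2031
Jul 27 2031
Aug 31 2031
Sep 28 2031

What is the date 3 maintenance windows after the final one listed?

Dec 28 2031

Every date is a Sunday; gaps 35, 28, 35, 28 days.
Each is the last Sunday of its month (at least one falls on the 29th or later, ruling out '4th Sunday').
October 2031 ends with Sunday Oct 26 2031.
Last Sunday of November 2031: Nov 30 2031.
December 2031 ends with Sunday Dec 28 2031.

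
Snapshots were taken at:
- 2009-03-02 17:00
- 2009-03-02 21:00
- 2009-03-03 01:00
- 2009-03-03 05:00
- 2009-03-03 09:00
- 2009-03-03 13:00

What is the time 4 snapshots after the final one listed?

2009-03-04 05:00

Spacing: 4, 4, 4, 4, 4 h — constant 4 h.
2009-03-03 13:00 + 4 h = 2009-03-03 17:00.
2009-03-03 17:00 + 4 h = 2009-03-03 21:00.
2009-03-03 21:00 + 4 h = 2009-03-04 01:00.
2009-03-04 01:00 + 4 h = 2009-03-04 05:00.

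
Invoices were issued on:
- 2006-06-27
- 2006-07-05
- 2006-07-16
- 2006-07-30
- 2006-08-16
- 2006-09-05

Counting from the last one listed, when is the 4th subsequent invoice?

2006-12-24

Intervals are 8, 11, 14, 17, 20 days — an arithmetic progression with common difference 3.
Next gap: 23 days. 2006-09-05 + 23 days = 2006-09-28.
Next gap: 26 days. 2006-09-28 + 26 days = 2006-10-24.
Next gap: 29 days. 2006-10-24 + 29 days = 2006-11-22.
Next gap: 32 days. 2006-11-22 + 32 days = 2006-12-24.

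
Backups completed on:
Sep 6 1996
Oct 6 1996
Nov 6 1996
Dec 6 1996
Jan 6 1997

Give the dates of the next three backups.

Each date is the 6th; the gaps (30, 31, 30, 31) track the month lengths.
The rule is the 6th of each month.
February 1997: Feb 6 1997.
March 1997: Mar 6 1997.
Next: April 1997 → Apr 6 1997.

Feb 6 1997, Mar 6 1997, Apr 6 1997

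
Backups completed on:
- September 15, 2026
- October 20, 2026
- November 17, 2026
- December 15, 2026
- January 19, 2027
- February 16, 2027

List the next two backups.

March 16, 2027; April 20, 2027

These are Tuesdays at 28- or 35-day spacing (35, 28, 28, 35, 28).
The pattern: 3rd Tuesday of the month.
March 2027 — 3rd Tuesday is March 16, 2027.
April 2027 — 3rd Tuesday is April 20, 2027.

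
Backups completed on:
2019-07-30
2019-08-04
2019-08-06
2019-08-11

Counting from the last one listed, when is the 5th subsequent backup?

Gaps: 5, 2, 5 days — not constant, but cyclic with period 2.
The events fall on every Tuesday and Sunday.
Next Tuesday: 2019-08-13.
The following Sunday is 2019-08-18.
Next Tuesday: 2019-08-20.
Next Sunday: 2019-08-25.
The following Tuesday is 2019-08-27.

2019-08-27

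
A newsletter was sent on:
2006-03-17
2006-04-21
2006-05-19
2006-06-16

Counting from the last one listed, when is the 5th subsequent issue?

All dates are Fridays, 35, 28, 28 days apart.
Specifically, the 3rd Friday of each month.
July 2006 — 3rd Friday is 2006-07-21.
August 2006 — 3rd Friday is 2006-08-18.
September 2006 — 3rd Friday is 2006-09-15.
October 2006 — 3rd Friday is 2006-10-20.
3rd Friday of November 2006: 2006-11-17.

2006-11-17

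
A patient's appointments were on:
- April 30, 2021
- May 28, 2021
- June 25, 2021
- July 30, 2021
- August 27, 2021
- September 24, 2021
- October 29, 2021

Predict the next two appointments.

These are Fridays with 28, 28, 35, 28, 28, 35-day gaps.
Each is the final Friday of its month — April 30, 2021 is past the 28th, so '4th Friday' doesn't fit.
Last Friday of November 2021: November 26, 2021.
December 2021 ends with Friday December 31, 2021.

November 26, 2021; December 31, 2021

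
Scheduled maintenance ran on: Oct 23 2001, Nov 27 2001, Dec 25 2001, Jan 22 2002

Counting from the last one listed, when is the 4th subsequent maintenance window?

Gaps: 35, 28, 28 days — a mix of 28 and 35. Every date is a Tuesday.
Each is the 4th Tuesday of its month.
February 2002 — 4th Tuesday is Feb 26 2002.
March 2002 — 4th Tuesday is Mar 26 2002.
April 2002 — 4th Tuesday is Apr 23 2002.
4th Tuesday of May 2002: May 28 2002.

May 28 2002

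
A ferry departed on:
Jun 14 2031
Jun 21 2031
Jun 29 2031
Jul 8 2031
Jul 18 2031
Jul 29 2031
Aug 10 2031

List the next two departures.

Aug 23 2031, Sep 6 2031

Gaps: 7, 8, 9, 10, 11, 12 days — each gap is 1 larger than the previous one.
Next gap: 13 days. Aug 10 2031 + 13 days = Aug 23 2031.
Next gap: 14 days. Aug 23 2031 + 14 days = Sep 6 2031.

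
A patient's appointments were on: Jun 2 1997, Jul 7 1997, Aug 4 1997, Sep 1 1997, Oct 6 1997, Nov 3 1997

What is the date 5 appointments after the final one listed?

Apr 6 1998

Gaps: 35, 28, 28, 35, 28 days — a mix of 28 and 35. Every date is a Monday.
Each is the 1st Monday of its month.
1st Monday of December 1997: Dec 1 1997.
January 1998 — 1st Monday is Jan 5 1998.
1st Monday of February 1998: Feb 2 1998.
March 1998 — 1st Monday is Mar 2 1998.
1st Monday of April 1998: Apr 6 1998.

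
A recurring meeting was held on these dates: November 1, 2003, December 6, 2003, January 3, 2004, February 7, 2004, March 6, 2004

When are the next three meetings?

These are Saturdays at 28- or 35-day spacing (35, 28, 35, 28).
The pattern: 1st Saturday of the month.
1st Saturday of April 2004: April 3, 2004.
1st Saturday of May 2004: May 1, 2004.
1st Saturday of June 2004: June 5, 2004.

April 3, 2004; May 1, 2004; June 5, 2004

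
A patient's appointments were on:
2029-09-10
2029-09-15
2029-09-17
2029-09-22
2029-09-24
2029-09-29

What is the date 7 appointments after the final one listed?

2029-10-22

Gaps: 5, 2, 5, 2, 5 days — not constant, but cyclic with period 2.
The events fall on every Monday and Saturday.
The following Monday is 2029-10-01.
The following Saturday is 2029-10-06.
Next Monday: 2029-10-08.
The following Saturday is 2029-10-13.
Next Monday: 2029-10-15.
The following Saturday is 2029-10-20.
The following Monday is 2029-10-22.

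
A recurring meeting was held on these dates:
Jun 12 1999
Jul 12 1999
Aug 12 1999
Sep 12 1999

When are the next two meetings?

Gaps: 30, 31, 31 days — not constant. Every event is on the 12th of the month.
Pattern: the 12th of each month.
October 1999: Oct 12 1999.
Next: November 1999 → Nov 12 1999.

Oct 12 1999, Nov 12 1999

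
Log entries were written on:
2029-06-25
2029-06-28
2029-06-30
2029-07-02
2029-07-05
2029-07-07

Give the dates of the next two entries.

The gap pattern 3, 2, 2, 3, 2 repeats every 3 events.
These are the Mondays, Thursdays and Saturdays of each week.
Next Monday: 2029-07-09.
The following Thursday is 2029-07-12.

2029-07-09, 2029-07-12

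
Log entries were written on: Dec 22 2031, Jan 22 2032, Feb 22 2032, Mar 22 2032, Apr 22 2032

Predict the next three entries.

May 22 2032, Jun 22 2032, Jul 22 2032

Each date is the 22nd; the gaps (31, 31, 29, 31) track the month lengths.
The rule is the 22nd of each month.
May 2032: May 22 2032.
June 2032: Jun 22 2032.
July 2032: Jul 22 2032.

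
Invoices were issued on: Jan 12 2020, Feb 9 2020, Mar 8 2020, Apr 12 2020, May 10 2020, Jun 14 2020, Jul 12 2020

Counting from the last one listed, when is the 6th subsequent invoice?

Jan 10 2021

All dates are Sundays, 28, 28, 35, 28, 35, 28 days apart.
Specifically, the 2nd Sunday of each month.
2nd Sunday of August 2020: Aug 9 2020.
2nd Sunday of September 2020: Sep 13 2020.
2nd Sunday of October 2020: Oct 11 2020.
2nd Sunday of November 2020: Nov 8 2020.
2nd Sunday of December 2020: Dec 13 2020.
January 2021 — 2nd Sunday is Jan 10 2021.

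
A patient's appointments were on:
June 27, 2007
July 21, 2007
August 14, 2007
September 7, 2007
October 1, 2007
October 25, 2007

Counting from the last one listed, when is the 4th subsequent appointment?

January 29, 2008

The spacing is 24, 24, 24, 24, 24 days — always 24 days.
October 25, 2007 + 24 days = November 18, 2007.
November 18, 2007 + 24 days = December 12, 2007.
December 12, 2007 + 24 days = January 5, 2008.
January 5, 2008 + 24 days = January 29, 2008.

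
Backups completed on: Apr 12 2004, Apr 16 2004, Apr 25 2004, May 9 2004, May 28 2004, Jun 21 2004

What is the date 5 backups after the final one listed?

Intervals are 4, 9, 14, 19, 24 days — an arithmetic progression with common difference 5.
Next gap: 29 days. Jun 21 2004 + 29 days = Jul 20 2004.
Next gap: 34 days. Jul 20 2004 + 34 days = Aug 23 2004.
Next gap: 39 days. Aug 23 2004 + 39 days = Oct 1 2004.
Next gap: 44 days. Oct 1 2004 + 44 days = Nov 14 2004.
Next gap: 49 days. Nov 14 2004 + 49 days = Jan 2 2005.

Jan 2 2005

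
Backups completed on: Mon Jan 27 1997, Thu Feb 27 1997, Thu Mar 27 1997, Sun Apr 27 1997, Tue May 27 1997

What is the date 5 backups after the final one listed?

Mon Oct 27 1997

Each date is the 27th; the gaps (31, 28, 31, 30) track the month lengths.
The rule is the 27th of each month.
Next: June 1997 → Fri Jun 27 1997.
July 1997: Sun Jul 27 1997.
Next: August 1997 → Wed Aug 27 1997.
Next: September 1997 → Sat Sep 27 1997.
Next: October 1997 → Mon Oct 27 1997.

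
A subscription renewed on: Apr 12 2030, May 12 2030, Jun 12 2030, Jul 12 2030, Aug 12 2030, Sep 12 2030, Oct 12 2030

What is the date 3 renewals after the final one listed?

Gaps: 30, 31, 30, 31, 31, 30 days — not constant. Every event is on the 12th of the month.
Pattern: the 12th of each month.
Next: November 2030 → Nov 12 2030.
December 2030: Dec 12 2030.
Next: January 2031 → Jan 12 2031.

Jan 12 2031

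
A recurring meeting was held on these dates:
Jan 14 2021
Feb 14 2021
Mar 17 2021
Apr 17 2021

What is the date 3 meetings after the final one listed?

Gaps between consecutive events: 31, 31, 31 days — a constant 31-day interval.
Apr 17 2021 + 31 days = May 18 2021.
May 18 2021 + 31 days = Jun 18 2021.
Jun 18 2021 + 31 days = Jul 19 2021.

Jul 19 2021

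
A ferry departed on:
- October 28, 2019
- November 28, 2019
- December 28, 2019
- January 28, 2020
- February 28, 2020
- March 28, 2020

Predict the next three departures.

Gaps: 31, 30, 31, 31, 29 days — not constant. Every event is on the 28th of the month.
Pattern: the 28th of each month.
Next: April 2020 → April 28, 2020.
May 2020: May 28, 2020.
Next: June 2020 → June 28, 2020.

April 28, 2020; May 28, 2020; June 28, 2020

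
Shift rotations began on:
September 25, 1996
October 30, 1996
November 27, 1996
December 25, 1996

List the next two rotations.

All Wednesdays; the gaps (35, 28, 28) vary with month length.
This is the last Wednesday of each month.
January 1997 ends with Wednesday January 29, 1997.
February 1997 ends with Wednesday February 26, 1997.

January 29, 1997; February 26, 1997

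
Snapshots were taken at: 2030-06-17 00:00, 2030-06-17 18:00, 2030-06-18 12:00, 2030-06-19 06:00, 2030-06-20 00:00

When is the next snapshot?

2030-06-20 18:00

Gaps: 18, 18, 18, 18 hours — each event is 18 hours after the previous one.
2030-06-20 00:00 + 18 h = 2030-06-20 18:00.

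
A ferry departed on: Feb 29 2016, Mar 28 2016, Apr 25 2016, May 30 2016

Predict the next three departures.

Jun 27 2016, Jul 25 2016, Aug 29 2016

All Mondays; the gaps (28, 28, 35) vary with month length.
This is the last Monday of each month.
Last Monday of June 2016: Jun 27 2016.
Last Monday of July 2016: Jul 25 2016.
August 2016 ends with Monday Aug 29 2016.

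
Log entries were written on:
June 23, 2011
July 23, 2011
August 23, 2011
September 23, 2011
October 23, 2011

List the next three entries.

Gaps: 30, 31, 31, 30 days — not constant. Every event is on the 23rd of the month.
Pattern: the 23rd of each month.
November 2011: November 23, 2011.
Next: December 2011 → December 23, 2011.
January 2012: January 23, 2012.

November 23, 2011; December 23, 2011; January 23, 2012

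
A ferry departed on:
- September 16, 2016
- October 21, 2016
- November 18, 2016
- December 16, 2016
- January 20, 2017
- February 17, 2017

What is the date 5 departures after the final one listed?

July 21, 2017

Gaps: 35, 28, 28, 35, 28 days — a mix of 28 and 35. Every date is a Friday.
Each is the 3rd Friday of its month.
3rd Friday of March 2017: March 17, 2017.
April 2017 — 3rd Friday is April 21, 2017.
3rd Friday of May 2017: May 19, 2017.
June 2017 — 3rd Friday is June 16, 2017.
3rd Friday of July 2017: July 21, 2017.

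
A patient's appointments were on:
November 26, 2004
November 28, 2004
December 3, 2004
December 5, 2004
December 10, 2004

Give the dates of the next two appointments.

December 12, 2004; December 17, 2004

The gap pattern 2, 5, 2, 5 repeats every 2 events.
These are the Fridays and Sundays of each week.
Next Sunday: December 12, 2004.
Next Friday: December 17, 2004.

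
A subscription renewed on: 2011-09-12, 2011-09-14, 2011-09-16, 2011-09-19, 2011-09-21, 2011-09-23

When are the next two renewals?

The gap pattern 2, 2, 3, 2, 2 repeats every 3 events.
These are the Mondays, Wednesdays and Fridays of each week.
The following Monday is 2011-09-26.
The following Wednesday is 2011-09-28.

2011-09-26, 2011-09-28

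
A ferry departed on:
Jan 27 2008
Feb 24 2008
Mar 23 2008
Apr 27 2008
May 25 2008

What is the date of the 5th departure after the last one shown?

These are Sundays at 28- or 35-day spacing (28, 28, 35, 28).
The pattern: 4th Sunday of the month.
June 2008 — 4th Sunday is Jun 22 2008.
4th Sunday of July 2008: Jul 27 2008.
August 2008 — 4th Sunday is Aug 24 2008.
September 2008 — 4th Sunday is Sep 28 2008.
October 2008 — 4th Sunday is Oct 26 2008.

Oct 26 2008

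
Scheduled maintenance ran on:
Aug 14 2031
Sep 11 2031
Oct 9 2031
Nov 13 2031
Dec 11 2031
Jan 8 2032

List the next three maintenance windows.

These are Thursdays at 28- or 35-day spacing (28, 28, 35, 28, 28).
The pattern: 2nd Thursday of the month.
February 2032 — 2nd Thursday is Feb 12 2032.
2nd Thursday of March 2032: Mar 11 2032.
2nd Thursday of April 2032: Apr 8 2032.

Feb 12 2032, Mar 11 2032, Apr 8 2032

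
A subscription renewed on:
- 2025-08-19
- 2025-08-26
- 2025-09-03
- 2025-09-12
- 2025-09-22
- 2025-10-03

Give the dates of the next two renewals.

2025-10-15, 2025-10-28

Intervals are 7, 8, 9, 10, 11 days — an arithmetic progression with common difference 1.
Next gap: 12 days. 2025-10-03 + 12 days = 2025-10-15.
Next gap: 13 days. 2025-10-15 + 13 days = 2025-10-28.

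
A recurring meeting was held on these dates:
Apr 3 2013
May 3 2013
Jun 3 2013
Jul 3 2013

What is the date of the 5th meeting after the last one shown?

Gaps: 30, 31, 30 days — not constant. Every event is on the 3rd of the month.
Pattern: the 3rd of each month.
August 2013: Aug 3 2013.
September 2013: Sep 3 2013.
Next: October 2013 → Oct 3 2013.
Next: November 2013 → Nov 3 2013.
Next: December 2013 → Dec 3 2013.

Dec 3 2013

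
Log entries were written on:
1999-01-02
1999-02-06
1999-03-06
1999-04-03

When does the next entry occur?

These are Saturdays at 28- or 35-day spacing (35, 28, 28).
The pattern: 1st Saturday of the month.
1st Saturday of May 1999: 1999-05-01.

1999-05-01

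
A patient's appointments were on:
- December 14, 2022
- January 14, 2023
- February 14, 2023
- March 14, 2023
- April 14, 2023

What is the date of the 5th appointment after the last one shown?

Gaps: 31, 31, 28, 31 days — not constant. Every event is on the 14th of the month.
Pattern: the 14th of each month.
Next: May 2023 → May 14, 2023.
Next: June 2023 → June 14, 2023.
July 2023: July 14, 2023.
Next: August 2023 → August 14, 2023.
Next: September 2023 → September 14, 2023.

September 14, 2023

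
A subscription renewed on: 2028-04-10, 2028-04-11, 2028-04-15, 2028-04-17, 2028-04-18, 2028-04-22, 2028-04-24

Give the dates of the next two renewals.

2028-04-25, 2028-04-29

The gap pattern 1, 4, 2, 1, 4, 2 repeats every 3 events.
These are the Mondays, Tuesdays and Saturdays of each week.
The following Tuesday is 2028-04-25.
Next Saturday: 2028-04-29.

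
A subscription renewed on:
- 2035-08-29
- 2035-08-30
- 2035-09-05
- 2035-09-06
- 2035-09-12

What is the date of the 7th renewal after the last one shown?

2035-10-04

The gap pattern 1, 6, 1, 6 repeats every 2 events.
These are the Wednesdays and Thursdays of each week.
The following Thursday is 2035-09-13.
The following Wednesday is 2035-09-19.
The following Thursday is 2035-09-20.
The following Wednesday is 2035-09-26.
The following Thursday is 2035-09-27.
The following Wednesday is 2035-10-03.
The following Thursday is 2035-10-04.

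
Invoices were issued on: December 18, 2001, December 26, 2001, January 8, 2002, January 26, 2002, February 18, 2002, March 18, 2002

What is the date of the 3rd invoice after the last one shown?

July 10, 2002

Intervals are 8, 13, 18, 23, 28 days — an arithmetic progression with common difference 5.
Next gap: 33 days. March 18, 2002 + 33 days = April 20, 2002.
Next gap: 38 days. April 20, 2002 + 38 days = May 28, 2002.
Next gap: 43 days. May 28, 2002 + 43 days = July 10, 2002.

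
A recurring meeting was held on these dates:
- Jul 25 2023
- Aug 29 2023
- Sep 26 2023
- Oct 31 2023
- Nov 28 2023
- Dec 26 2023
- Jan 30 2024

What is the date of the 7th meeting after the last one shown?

All Tuesdays; the gaps (35, 28, 35, 28, 28, 35) vary with month length.
This is the last Tuesday of each month.
Last Tuesday of February 2024: Feb 27 2024.
March 2024 ends with Tuesday Mar 26 2024.
Last Tuesday of April 2024: Apr 30 2024.
Last Tuesday of May 2024: May 28 2024.
Last Tuesday of June 2024: Jun 25 2024.
Last Tuesday of July 2024: Jul 30 2024.
August 2024 ends with Tuesday Aug 27 2024.

Aug 27 2024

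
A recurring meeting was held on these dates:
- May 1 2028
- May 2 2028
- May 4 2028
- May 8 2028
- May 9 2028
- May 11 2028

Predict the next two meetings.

Every event lands on a Monday or Tuesday or Thursday (gaps cycle 1, 2, 4, 1, 2).
So the schedule is: every Monday, Tuesday and Thursday.
The following Monday is May 15 2028.
Next Tuesday: May 16 2028.

May 15 2028, May 16 2028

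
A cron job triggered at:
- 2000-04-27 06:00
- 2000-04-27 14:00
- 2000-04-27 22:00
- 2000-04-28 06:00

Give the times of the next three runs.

Spacing: 8, 8, 8 h — constant 8 h.
2000-04-28 06:00 + 8 h = 2000-04-28 14:00.
2000-04-28 14:00 + 8 h = 2000-04-28 22:00.
2000-04-28 22:00 + 8 h = 2000-04-29 06:00.

2000-04-28 14:00, 2000-04-28 22:00, 2000-04-29 06:00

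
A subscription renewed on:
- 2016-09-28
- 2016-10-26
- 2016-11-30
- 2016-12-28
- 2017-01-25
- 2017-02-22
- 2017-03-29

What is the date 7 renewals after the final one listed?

2017-10-25

Every date is a Wednesday; gaps 28, 35, 28, 28, 28, 35 days.
Each is the last Wednesday of its month (at least one falls on the 29th or later, ruling out '4th Wednesday').
April 2017 ends with Wednesday 2017-04-26.
May 2017 ends with Wednesday 2017-05-31.
June 2017 ends with Wednesday 2017-06-28.
July 2017 ends with Wednesday 2017-07-26.
August 2017 ends with Wednesday 2017-08-30.
Last Wednesday of September 2017: 2017-09-27.
Last Wednesday of October 2017: 2017-10-25.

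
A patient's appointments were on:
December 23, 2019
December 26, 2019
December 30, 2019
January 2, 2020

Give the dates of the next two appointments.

Every event lands on a Monday or Thursday (gaps cycle 3, 4, 3).
So the schedule is: every Monday and Thursday.
Next Monday: January 6, 2020.
The following Thursday is January 9, 2020.

January 6, 2020; January 9, 2020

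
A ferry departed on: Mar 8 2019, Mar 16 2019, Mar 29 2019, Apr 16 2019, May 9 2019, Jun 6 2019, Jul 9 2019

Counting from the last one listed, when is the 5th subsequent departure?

Mar 5 2020

Gaps: 8, 13, 18, 23, 28, 33 days — each gap is 5 larger than the previous one.
Next gap: 38 days. Jul 9 2019 + 38 days = Aug 16 2019.
Next gap: 43 days. Aug 16 2019 + 43 days = Sep 28 2019.
Next gap: 48 days. Sep 28 2019 + 48 days = Nov 15 2019.
Next gap: 53 days. Nov 15 2019 + 53 days = Jan 7 2020.
Next gap: 58 days. Jan 7 2020 + 58 days = Mar 5 2020.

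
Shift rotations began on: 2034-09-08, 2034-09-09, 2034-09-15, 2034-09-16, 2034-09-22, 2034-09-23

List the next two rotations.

2034-09-29, 2034-09-30

Gaps: 1, 6, 1, 6, 1 days — not constant, but cyclic with period 2.
The events fall on every Friday and Saturday.
Next Friday: 2034-09-29.
Next Saturday: 2034-09-30.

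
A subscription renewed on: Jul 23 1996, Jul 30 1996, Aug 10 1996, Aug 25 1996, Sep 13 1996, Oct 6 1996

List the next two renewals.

The spacing grows by 4 each time: 7, 11, 15, 19, 23 days.
Next gap: 27 days. Oct 6 1996 + 27 days = Nov 2 1996.
Next gap: 31 days. Nov 2 1996 + 31 days = Dec 3 1996.

Nov 2 1996, Dec 3 1996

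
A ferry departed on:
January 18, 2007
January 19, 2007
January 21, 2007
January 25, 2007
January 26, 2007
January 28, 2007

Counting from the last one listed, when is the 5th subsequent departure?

February 9, 2007

Every event lands on a Thursday or Friday or Sunday (gaps cycle 1, 2, 4, 1, 2).
So the schedule is: every Thursday, Friday and Sunday.
Next Thursday: February 1, 2007.
Next Friday: February 2, 2007.
Next Sunday: February 4, 2007.
Next Thursday: February 8, 2007.
The following Friday is February 9, 2007.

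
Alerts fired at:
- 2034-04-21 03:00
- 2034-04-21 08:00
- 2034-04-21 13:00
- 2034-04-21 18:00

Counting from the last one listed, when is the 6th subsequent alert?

The interval is a steady 5 hours (5, 5, 5).
2034-04-21 18:00 + 5 h = 2034-04-21 23:00.
2034-04-21 23:00 + 5 h = 2034-04-22 04:00.
2034-04-22 04:00 + 5 h = 2034-04-22 09:00.
2034-04-22 09:00 + 5 h = 2034-04-22 14:00.
2034-04-22 14:00 + 5 h = 2034-04-22 19:00.
2034-04-22 19:00 + 5 h = 2034-04-23 00:00.

2034-04-23 00:00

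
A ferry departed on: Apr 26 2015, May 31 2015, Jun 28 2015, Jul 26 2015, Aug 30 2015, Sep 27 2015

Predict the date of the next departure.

Oct 25 2015

These are Sundays with 35, 28, 28, 35, 28-day gaps.
Each is the final Sunday of its month — May 31 2015 is past the 28th, so '4th Sunday' doesn't fit.
October 2015 ends with Sunday Oct 25 2015.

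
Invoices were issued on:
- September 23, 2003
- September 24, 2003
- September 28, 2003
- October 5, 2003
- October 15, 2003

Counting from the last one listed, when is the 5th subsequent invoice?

Intervals are 1, 4, 7, 10 days — an arithmetic progression with common difference 3.
Next gap: 13 days. October 15, 2003 + 13 days = October 28, 2003.
Next gap: 16 days. October 28, 2003 + 16 days = November 13, 2003.
Next gap: 19 days. November 13, 2003 + 19 days = December 2, 2003.
Next gap: 22 days. December 2, 2003 + 22 days = December 24, 2003.
Next gap: 25 days. December 24, 2003 + 25 days = January 18, 2004.

January 18, 2004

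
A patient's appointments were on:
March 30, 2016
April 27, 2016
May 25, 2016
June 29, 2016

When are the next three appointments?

Every date is a Wednesday; gaps 28, 28, 35 days.
Each is the last Wednesday of its month (at least one falls on the 29th or later, ruling out '4th Wednesday').
Last Wednesday of July 2016: July 27, 2016.
Last Wednesday of August 2016: August 31, 2016.
Last Wednesday of September 2016: September 28, 2016.

July 27, 2016; August 31, 2016; September 28, 2016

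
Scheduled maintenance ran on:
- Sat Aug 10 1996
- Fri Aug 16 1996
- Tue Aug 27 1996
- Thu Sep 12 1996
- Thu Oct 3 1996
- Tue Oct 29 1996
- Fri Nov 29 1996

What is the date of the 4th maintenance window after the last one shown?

Thu May 22 1997

The spacing grows by 5 each time: 6, 11, 16, 21, 26, 31 days.
Next gap: 36 days. Fri Nov 29 1996 + 36 days = Sat Jan 4 1997.
Next gap: 41 days. Sat Jan 4 1997 + 41 days = Fri Feb 14 1997.
Next gap: 46 days. Fri Feb 14 1997 + 46 days = Tue Apr 1 1997.
Next gap: 51 days. Tue Apr 1 1997 + 51 days = Thu May 22 1997.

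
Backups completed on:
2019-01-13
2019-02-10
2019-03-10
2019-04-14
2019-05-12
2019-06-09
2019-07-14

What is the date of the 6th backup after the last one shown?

All dates are Sundays, 28, 28, 35, 28, 28, 35 days apart.
Specifically, the 2nd Sunday of each month.
August 2019 — 2nd Sunday is 2019-08-11.
2nd Sunday of September 2019: 2019-09-08.
October 2019 — 2nd Sunday is 2019-10-13.
2nd Sunday of November 2019: 2019-11-10.
December 2019 — 2nd Sunday is 2019-12-08.
January 2020 — 2nd Sunday is 2020-01-12.

2020-01-12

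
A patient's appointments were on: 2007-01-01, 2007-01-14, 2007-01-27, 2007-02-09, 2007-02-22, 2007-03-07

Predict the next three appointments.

2007-03-20, 2007-04-02, 2007-04-15

Gaps between consecutive events: 13, 13, 13, 13, 13 days — a constant 13-day interval.
2007-03-07 + 13 days = 2007-03-20.
2007-03-20 + 13 days = 2007-04-02.
2007-04-02 + 13 days = 2007-04-15.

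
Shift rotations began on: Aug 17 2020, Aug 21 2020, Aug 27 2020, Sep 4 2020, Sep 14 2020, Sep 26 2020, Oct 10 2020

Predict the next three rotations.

Oct 26 2020, Nov 13 2020, Dec 3 2020

Gaps: 4, 6, 8, 10, 12, 14 days — each gap is 2 larger than the previous one.
Next gap: 16 days. Oct 10 2020 + 16 days = Oct 26 2020.
Next gap: 18 days. Oct 26 2020 + 18 days = Nov 13 2020.
Next gap: 20 days. Nov 13 2020 + 20 days = Dec 3 2020.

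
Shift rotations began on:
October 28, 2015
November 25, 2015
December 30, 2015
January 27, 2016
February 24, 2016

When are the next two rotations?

All Wednesdays; the gaps (28, 35, 28, 28) vary with month length.
This is the last Wednesday of each month.
Last Wednesday of March 2016: March 30, 2016.
April 2016 ends with Wednesday April 27, 2016.

March 30, 2016; April 27, 2016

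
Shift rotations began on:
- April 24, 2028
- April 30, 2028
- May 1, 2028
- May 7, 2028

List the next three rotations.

Every event lands on a Monday or Sunday (gaps cycle 6, 1, 6).
So the schedule is: every Monday and Sunday.
The following Monday is May 8, 2028.
Next Sunday: May 14, 2028.
The following Monday is May 15, 2028.

May 8, 2028; May 14, 2028; May 15, 2028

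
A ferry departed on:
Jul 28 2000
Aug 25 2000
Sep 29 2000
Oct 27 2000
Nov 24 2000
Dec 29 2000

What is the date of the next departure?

Jan 26 2001

Every date is a Friday; gaps 28, 35, 28, 28, 35 days.
Each is the last Friday of its month (at least one falls on the 29th or later, ruling out '4th Friday').
Last Friday of January 2001: Jan 26 2001.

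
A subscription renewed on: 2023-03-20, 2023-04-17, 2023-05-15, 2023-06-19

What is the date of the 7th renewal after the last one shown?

2024-01-15

These are Mondays at 28- or 35-day spacing (28, 28, 35).
The pattern: 3rd Monday of the month.
3rd Monday of July 2023: 2023-07-17.
August 2023 — 3rd Monday is 2023-08-21.
3rd Monday of September 2023: 2023-09-18.
3rd Monday of October 2023: 2023-10-16.
November 2023 — 3rd Monday is 2023-11-20.
3rd Monday of December 2023: 2023-12-18.
January 2024 — 3rd Monday is 2024-01-15.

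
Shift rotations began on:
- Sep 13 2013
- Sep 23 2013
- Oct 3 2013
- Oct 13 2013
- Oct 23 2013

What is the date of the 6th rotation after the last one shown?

Gaps between consecutive events: 10, 10, 10, 10 days — a constant 10-day interval.
Oct 23 2013 + 10 days = Nov 2 2013.
Nov 2 2013 + 10 days = Nov 12 2013.
Nov 12 2013 + 10 days = Nov 22 2013.
Nov 22 2013 + 10 days = Dec 2 2013.
Dec 2 2013 + 10 days = Dec 12 2013.
Dec 12 2013 + 10 days = Dec 22 2013.

Dec 22 2013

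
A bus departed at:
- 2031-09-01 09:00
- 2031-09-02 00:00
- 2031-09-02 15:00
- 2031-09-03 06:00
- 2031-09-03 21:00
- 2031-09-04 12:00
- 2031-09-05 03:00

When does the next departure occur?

2031-09-05 18:00

Spacing: 15, 15, 15, 15, 15, 15 h — constant 15 h.
2031-09-05 03:00 + 15 h = 2031-09-05 18:00.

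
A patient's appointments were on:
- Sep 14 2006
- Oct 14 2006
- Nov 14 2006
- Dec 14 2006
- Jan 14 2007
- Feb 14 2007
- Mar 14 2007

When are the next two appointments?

Apr 14 2007, May 14 2007

The day-of-month is always 14 (30, 31, 30, 31, 31, 28 days between events).
So this recurs on the 14th of each month.
April 2007: Apr 14 2007.
May 2007: May 14 2007.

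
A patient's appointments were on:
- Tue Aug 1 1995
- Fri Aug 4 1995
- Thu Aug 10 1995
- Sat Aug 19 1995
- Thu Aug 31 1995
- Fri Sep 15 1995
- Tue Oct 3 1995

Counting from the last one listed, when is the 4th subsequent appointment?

Sat Jan 13 1996

The spacing grows by 3 each time: 3, 6, 9, 12, 15, 18 days.
Next gap: 21 days. Tue Oct 3 1995 + 21 days = Tue Oct 24 1995.
Next gap: 24 days. Tue Oct 24 1995 + 24 days = Fri Nov 17 1995.
Next gap: 27 days. Fri Nov 17 1995 + 27 days = Thu Dec 14 1995.
Next gap: 30 days. Thu Dec 14 1995 + 30 days = Sat Jan 13 1996.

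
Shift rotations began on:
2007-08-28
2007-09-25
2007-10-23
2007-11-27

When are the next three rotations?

These are Tuesdays at 28- or 35-day spacing (28, 28, 35).
The pattern: 4th Tuesday of the month.
4th Tuesday of December 2007: 2007-12-25.
January 2008 — 4th Tuesday is 2008-01-22.
February 2008 — 4th Tuesday is 2008-02-26.

2007-12-25, 2008-01-22, 2008-02-26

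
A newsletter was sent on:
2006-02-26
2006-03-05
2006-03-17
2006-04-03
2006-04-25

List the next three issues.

2006-05-22, 2006-06-23, 2006-07-30

Gaps: 7, 12, 17, 22 days — each gap is 5 larger than the previous one.
Next gap: 27 days. 2006-04-25 + 27 days = 2006-05-22.
Next gap: 32 days. 2006-05-22 + 32 days = 2006-06-23.
Next gap: 37 days. 2006-06-23 + 37 days = 2006-07-30.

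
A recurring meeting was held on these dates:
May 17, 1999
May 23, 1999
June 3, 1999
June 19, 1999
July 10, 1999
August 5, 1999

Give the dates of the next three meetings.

September 5, 1999; October 11, 1999; November 21, 1999

Gaps: 6, 11, 16, 21, 26 days — each gap is 5 larger than the previous one.
Next gap: 31 days. August 5, 1999 + 31 days = September 5, 1999.
Next gap: 36 days. September 5, 1999 + 36 days = October 11, 1999.
Next gap: 41 days. October 11, 1999 + 41 days = November 21, 1999.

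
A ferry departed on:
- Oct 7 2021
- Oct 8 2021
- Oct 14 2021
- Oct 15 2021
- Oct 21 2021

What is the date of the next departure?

Oct 22 2021

Every event lands on a Thursday or Friday (gaps cycle 1, 6, 1, 6).
So the schedule is: every Thursday and Friday.
Next Friday: Oct 22 2021.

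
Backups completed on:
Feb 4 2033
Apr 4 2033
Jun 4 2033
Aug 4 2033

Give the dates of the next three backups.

Each date is the 4th; the gaps (59, 61, 61) track the month lengths.
The rule is the 4th of every 2 months.
October 2033: Oct 4 2033.
December 2033: Dec 4 2033.
February 2034: Feb 4 2034.

Oct 4 2033, Dec 4 2033, Feb 4 2034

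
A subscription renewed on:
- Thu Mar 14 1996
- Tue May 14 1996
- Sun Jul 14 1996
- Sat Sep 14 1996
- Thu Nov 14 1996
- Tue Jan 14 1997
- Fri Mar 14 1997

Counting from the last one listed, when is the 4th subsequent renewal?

Fri Nov 14 1997

The day-of-month is always 14 (61, 61, 62, 61, 61, 59 days between events).
So this recurs on the 14th of every 2 months.
Next: May 1997 → Wed May 14 1997.
July 1997: Mon Jul 14 1997.
Next: September 1997 → Sun Sep 14 1997.
Next: November 1997 → Fri Nov 14 1997.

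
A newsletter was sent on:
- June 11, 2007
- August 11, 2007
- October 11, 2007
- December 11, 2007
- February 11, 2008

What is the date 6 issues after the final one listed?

February 11, 2009

Gaps: 61, 61, 61, 62 days — not constant. Every event is on the 11th of the month.
Pattern: the 11th of every 2 months.
April 2008: April 11, 2008.
June 2008: June 11, 2008.
Next: August 2008 → August 11, 2008.
October 2008: October 11, 2008.
December 2008: December 11, 2008.
February 2009: February 11, 2009.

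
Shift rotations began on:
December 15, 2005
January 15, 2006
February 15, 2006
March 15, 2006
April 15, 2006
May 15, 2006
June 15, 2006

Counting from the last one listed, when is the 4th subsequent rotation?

Each date is the 15th; the gaps (31, 31, 28, 31, 30, 31) track the month lengths.
The rule is the 15th of each month.
Next: July 2006 → July 15, 2006.
August 2006: August 15, 2006.
September 2006: September 15, 2006.
Next: October 2006 → October 15, 2006.

October 15, 2006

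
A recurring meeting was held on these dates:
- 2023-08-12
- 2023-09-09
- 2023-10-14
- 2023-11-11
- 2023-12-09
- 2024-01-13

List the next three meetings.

2024-02-10, 2024-03-09, 2024-04-13

All dates are Saturdays, 28, 35, 28, 28, 35 days apart.
Specifically, the 2nd Saturday of each month.
February 2024 — 2nd Saturday is 2024-02-10.
2nd Saturday of March 2024: 2024-03-09.
2nd Saturday of April 2024: 2024-04-13.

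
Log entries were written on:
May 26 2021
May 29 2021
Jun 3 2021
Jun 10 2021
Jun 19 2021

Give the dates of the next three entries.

Intervals are 3, 5, 7, 9 days — an arithmetic progression with common difference 2.
Next gap: 11 days. Jun 19 2021 + 11 days = Jun 30 2021.
Next gap: 13 days. Jun 30 2021 + 13 days = Jul 13 2021.
Next gap: 15 days. Jul 13 2021 + 15 days = Jul 28 2021.

Jun 30 2021, Jul 13 2021, Jul 28 2021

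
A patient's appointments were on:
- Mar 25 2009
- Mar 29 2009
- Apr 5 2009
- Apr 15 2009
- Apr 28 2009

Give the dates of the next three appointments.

Gaps: 4, 7, 10, 13 days — each gap is 3 larger than the previous one.
Next gap: 16 days. Apr 28 2009 + 16 days = May 14 2009.
Next gap: 19 days. May 14 2009 + 19 days = Jun 2 2009.
Next gap: 22 days. Jun 2 2009 + 22 days = Jun 24 2009.

May 14 2009, Jun 2 2009, Jun 24 2009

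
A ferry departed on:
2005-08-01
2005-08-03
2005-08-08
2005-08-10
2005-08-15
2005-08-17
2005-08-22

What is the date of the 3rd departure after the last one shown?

2005-08-31

The gap pattern 2, 5, 2, 5, 2, 5 repeats every 2 events.
These are the Mondays and Wednesdays of each week.
Next Wednesday: 2005-08-24.
Next Monday: 2005-08-29.
Next Wednesday: 2005-08-31.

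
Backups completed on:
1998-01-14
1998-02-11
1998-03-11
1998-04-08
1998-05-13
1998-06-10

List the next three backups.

All dates are Wednesdays, 28, 28, 28, 35, 28 days apart.
Specifically, the 2nd Wednesday of each month.
July 1998 — 2nd Wednesday is 1998-07-08.
August 1998 — 2nd Wednesday is 1998-08-12.
2nd Wednesday of September 1998: 1998-09-09.

1998-07-08, 1998-08-12, 1998-09-09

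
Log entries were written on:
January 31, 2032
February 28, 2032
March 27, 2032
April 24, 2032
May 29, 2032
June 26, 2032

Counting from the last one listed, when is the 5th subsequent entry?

Every date is a Saturday; gaps 28, 28, 28, 35, 28 days.
Each is the last Saturday of its month (at least one falls on the 29th or later, ruling out '4th Saturday').
Last Saturday of July 2032: July 31, 2032.
Last Saturday of August 2032: August 28, 2032.
September 2032 ends with Saturday September 25, 2032.
Last Saturday of October 2032: October 30, 2032.
November 2032 ends with Saturday November 27, 2032.

November 27, 2032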